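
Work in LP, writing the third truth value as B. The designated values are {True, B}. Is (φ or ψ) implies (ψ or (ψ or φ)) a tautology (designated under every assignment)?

Yes

Every assignment of φ, ψ over {True, B, False} gives a value in {True, B}.
In particular, with φ=B, ψ=B: (φ or ψ) implies (ψ or (ψ or φ)) = B.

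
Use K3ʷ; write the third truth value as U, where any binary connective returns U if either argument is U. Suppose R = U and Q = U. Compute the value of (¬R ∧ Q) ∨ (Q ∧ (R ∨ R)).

¬R = ¬U = U
¬R ∧ Q = U ∧ U = U
R ∨ R = U ∨ U = U
Q ∧ (R ∨ R) = U ∧ U = U
(¬R ∧ Q) ∨ (Q ∧ (R ∨ R)) = U ∨ U = U

U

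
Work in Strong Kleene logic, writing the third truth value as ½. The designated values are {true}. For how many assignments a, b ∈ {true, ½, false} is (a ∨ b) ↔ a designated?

4

Designated under: (a=true, b=true); (a=true, b=½); (a=true, b=false); (a=false, b=false).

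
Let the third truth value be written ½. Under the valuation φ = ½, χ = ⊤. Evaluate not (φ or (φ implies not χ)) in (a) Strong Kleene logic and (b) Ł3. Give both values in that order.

In Strong Kleene logic: not χ = not ⊤ = ⊥
φ implies not χ = ½ implies ⊥ = ½  [not ½ or ⊥]
φ or (φ implies not χ) = ½ or ½ = ½
not (φ or (φ implies not χ)) = not ½ = ½
In Ł3: not χ = not ⊤ = ⊥
φ implies not χ = ½ implies ⊥ = ½
φ or (φ implies not χ) = ½ or ½ = ½
not (φ or (φ implies not χ)) = not ½ = ½

½; ½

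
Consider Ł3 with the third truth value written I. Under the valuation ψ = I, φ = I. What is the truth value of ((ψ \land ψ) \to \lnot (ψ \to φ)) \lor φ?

I

ψ \land ψ = I \land I = I
ψ \to φ = I \to I = T  [min(1, 1−½+½)]
\lnot (ψ \to φ) = \lnot T = F
(ψ \land ψ) \to \lnot (ψ \to φ) = I \to F = I
((ψ \land ψ) \to \lnot (ψ \to φ)) \lor φ = I \lor I = I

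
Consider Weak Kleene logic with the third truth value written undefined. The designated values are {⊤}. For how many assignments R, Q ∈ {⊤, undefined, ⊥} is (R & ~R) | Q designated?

2

Designated under: (R=⊤, Q=⊤); (R=⊥, Q=⊤).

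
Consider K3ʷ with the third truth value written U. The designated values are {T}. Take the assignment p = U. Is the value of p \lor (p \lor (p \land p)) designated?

No

p \land p = U \land U = U
p \lor (p \land p) = U \lor U = U
p \lor (p \lor (p \land p)) = U \lor U = U
U ∉ {T}.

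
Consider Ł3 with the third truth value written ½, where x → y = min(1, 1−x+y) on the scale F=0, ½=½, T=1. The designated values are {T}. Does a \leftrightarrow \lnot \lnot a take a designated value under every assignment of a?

Yes

Every assignment of a over {T, ½, F} gives a value in {T}.
In particular, with a=½: a \leftrightarrow \lnot \lnot a = T.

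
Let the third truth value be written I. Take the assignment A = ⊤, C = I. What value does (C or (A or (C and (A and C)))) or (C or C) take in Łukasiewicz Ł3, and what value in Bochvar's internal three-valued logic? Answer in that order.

In Łukasiewicz Ł3: A and C = ⊤ and I = I
C and (A and C) = I and I = I
A or (C and (A and C)) = ⊤ or I = ⊤
C or (A or (C and (A and C))) = I or ⊤ = ⊤
C or C = I or I = I
(C or (A or (C and (A and C)))) or (C or C) = ⊤ or I = ⊤
In Bochvar's internal three-valued logic: A and C = ⊤ and I = I
C and (A and C) = I and I = I
A or (C and (A and C)) = ⊤ or I = I
C or (A or (C and (A and C))) = I or I = I
C or C = I or I = I
(C or (A or (C and (A and C)))) or (C or C) = I or I = I
They differ because Łukasiewicz Ł3 and Bochvar's internal three-valued logic treat I differently under the binary connectives.

⊤; I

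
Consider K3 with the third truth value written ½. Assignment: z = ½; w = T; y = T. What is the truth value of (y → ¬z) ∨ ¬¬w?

T

¬z = ¬½ = ½
y → ¬z = T → ½ = ½  [¬T ∨ ½]
¬w = ¬T = F
¬¬w = ¬F = T
(y → ¬z) ∨ ¬¬w = ½ ∨ T = T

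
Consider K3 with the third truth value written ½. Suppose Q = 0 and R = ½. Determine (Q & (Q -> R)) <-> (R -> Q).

½

Q -> R = 0 -> ½ = 1  [~0 | ½]
Q & (Q -> R) = 0 & 1 = 0
R -> Q = ½ -> 0 = ½
(Q & (Q -> R)) <-> (R -> Q) = 0 <-> ½ = ½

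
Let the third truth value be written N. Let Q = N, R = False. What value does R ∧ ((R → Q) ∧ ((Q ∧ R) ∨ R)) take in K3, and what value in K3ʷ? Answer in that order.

In K3: R → Q = False → N = True  [¬False ∨ N]
Q ∧ R = N ∧ False = False
(Q ∧ R) ∨ R = False ∨ False = False
(R → Q) ∧ ((Q ∧ R) ∨ R) = True ∧ False = False
R ∧ ((R → Q) ∧ ((Q ∧ R) ∨ R)) = False ∧ False = False
In K3ʷ: R → Q = False → N = N  [any arg is the third value ⇒ result is the third value]
Q ∧ R = N ∧ False = N
(Q ∧ R) ∨ R = N ∨ False = N
(R → Q) ∧ ((Q ∧ R) ∨ R) = N ∧ N = N
R ∧ ((R → Q) ∧ ((Q ∧ R) ∨ R)) = False ∧ N = N
They differ because K3 and K3ʷ treat N differently under the binary connectives.

False; N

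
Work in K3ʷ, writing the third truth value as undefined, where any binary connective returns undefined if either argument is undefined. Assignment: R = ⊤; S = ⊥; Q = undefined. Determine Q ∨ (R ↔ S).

undefined

R ↔ S = ⊤ ↔ ⊥ = ⊥
Q ∨ (R ↔ S) = undefined ∨ ⊥ = undefined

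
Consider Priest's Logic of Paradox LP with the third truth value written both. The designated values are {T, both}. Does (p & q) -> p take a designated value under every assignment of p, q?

Yes

Every assignment of p, q over {T, both, F} gives a value in {T, both}.
In particular, with p=both, q=both: (p & q) -> p = both.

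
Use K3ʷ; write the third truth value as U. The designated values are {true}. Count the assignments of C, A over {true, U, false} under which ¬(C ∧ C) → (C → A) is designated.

4

Designated under: (C=true, A=true); (C=true, A=false); (C=false, A=true); (C=false, A=false).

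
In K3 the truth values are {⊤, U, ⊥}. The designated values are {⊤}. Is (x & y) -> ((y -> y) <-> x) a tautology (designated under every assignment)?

Countermodel: x=⊤, y=U gives U, which is not designated.

No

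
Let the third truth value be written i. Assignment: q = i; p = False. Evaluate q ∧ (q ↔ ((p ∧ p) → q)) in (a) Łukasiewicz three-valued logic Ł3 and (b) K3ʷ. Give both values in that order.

In Łukasiewicz three-valued logic Ł3: p ∧ p = False ∧ False = False
(p ∧ p) → q = False → i = True
q ↔ ((p ∧ p) → q) = i ↔ True = i
q ∧ (q ↔ ((p ∧ p) → q)) = i ∧ i = i
In K3ʷ: p ∧ p = False ∧ False = False
(p ∧ p) → q = False → i = i  [any arg is the third value ⇒ result is the third value]
q ↔ ((p ∧ p) → q) = i ↔ i = i
q ∧ (q ↔ ((p ∧ p) → q)) = i ∧ i = i

i; i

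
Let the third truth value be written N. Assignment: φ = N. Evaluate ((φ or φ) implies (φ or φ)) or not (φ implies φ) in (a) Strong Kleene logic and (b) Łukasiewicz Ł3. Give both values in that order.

N; 1

In Strong Kleene logic: φ or φ = N or N = N
φ or φ = N or N = N
(φ or φ) implies (φ or φ) = N implies N = N
φ implies φ = N implies N = N
not (φ implies φ) = not N = N
((φ or φ) implies (φ or φ)) or not (φ implies φ) = N or N = N
In Łukasiewicz Ł3: φ or φ = N or N = N
φ or φ = N or N = N
(φ or φ) implies (φ or φ) = N implies N = 1  [min(1, 1−½+½)]
φ implies φ = N implies N = 1
not (φ implies φ) = not 1 = 0
((φ or φ) implies (φ or φ)) or not (φ implies φ) = 1 or 0 = 1
They differ because Strong Kleene logic and Łukasiewicz Ł3 treat N differently under implication.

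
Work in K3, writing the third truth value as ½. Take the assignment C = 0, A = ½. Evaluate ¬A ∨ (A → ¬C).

1

¬A = ¬½ = ½
¬C = ¬0 = 1
A → ¬C = ½ → 1 = 1
¬A ∨ (A → ¬C) = ½ ∨ 1 = 1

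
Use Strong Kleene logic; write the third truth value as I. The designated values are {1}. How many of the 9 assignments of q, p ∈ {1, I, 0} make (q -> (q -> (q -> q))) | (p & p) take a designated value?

Of the 9 assignments, 7 give a value in {1}.

7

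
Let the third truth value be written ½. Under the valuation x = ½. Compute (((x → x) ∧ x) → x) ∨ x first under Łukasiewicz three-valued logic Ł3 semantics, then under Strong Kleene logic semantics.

true; ½

In Łukasiewicz three-valued logic Ł3: x → x = ½ → ½ = true
(x → x) ∧ x = true ∧ ½ = ½
((x → x) ∧ x) → x = ½ → ½ = true
(((x → x) ∧ x) → x) ∨ x = true ∨ ½ = true
In Strong Kleene logic: x → x = ½ → ½ = ½  [¬½ ∨ ½]
(x → x) ∧ x = ½ ∧ ½ = ½
((x → x) ∧ x) → x = ½ → ½ = ½
(((x → x) ∧ x) → x) ∨ x = ½ ∨ ½ = ½
They differ because Łukasiewicz three-valued logic Ł3 and Strong Kleene logic treat ½ differently under implication.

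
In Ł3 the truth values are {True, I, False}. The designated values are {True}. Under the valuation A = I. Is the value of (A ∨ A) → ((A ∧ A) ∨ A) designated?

A ∨ A = I ∨ I = I
A ∧ A = I ∧ I = I
(A ∧ A) ∨ A = I ∨ I = I
(A ∨ A) → ((A ∧ A) ∨ A) = I → I = True  [min(1, 1−½+½)]
True ∈ {True}.

Yes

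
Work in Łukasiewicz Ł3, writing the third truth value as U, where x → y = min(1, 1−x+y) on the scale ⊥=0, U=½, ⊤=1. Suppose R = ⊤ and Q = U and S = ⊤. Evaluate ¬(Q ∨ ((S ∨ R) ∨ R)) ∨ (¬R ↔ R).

⊥

S ∨ R = ⊤ ∨ ⊤ = ⊤
(S ∨ R) ∨ R = ⊤ ∨ ⊤ = ⊤
Q ∨ ((S ∨ R) ∨ R) = U ∨ ⊤ = ⊤
¬(Q ∨ ((S ∨ R) ∨ R)) = ¬⊤ = ⊥
¬R = ¬⊤ = ⊥
¬R ↔ R = ⊥ ↔ ⊤ = ⊥
¬(Q ∨ ((S ∨ R) ∨ R)) ∨ (¬R ↔ R) = ⊥ ∨ ⊥ = ⊥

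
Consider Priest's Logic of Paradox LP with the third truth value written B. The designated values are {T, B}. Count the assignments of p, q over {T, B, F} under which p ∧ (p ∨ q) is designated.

6

Of the 9 assignments, 6 give a value in {T, B}.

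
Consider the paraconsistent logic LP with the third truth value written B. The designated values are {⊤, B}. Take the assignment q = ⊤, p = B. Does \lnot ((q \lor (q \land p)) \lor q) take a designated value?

q \land p = ⊤ \land B = B
q \lor (q \land p) = ⊤ \lor B = ⊤
(q \lor (q \land p)) \lor q = ⊤ \lor ⊤ = ⊤
\lnot ((q \lor (q \land p)) \lor q) = \lnot ⊤ = ⊥
⊥ ∉ {⊤, B}.

No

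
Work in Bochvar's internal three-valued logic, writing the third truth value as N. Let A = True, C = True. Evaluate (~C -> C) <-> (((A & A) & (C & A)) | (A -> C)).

True

~C = ~True = False
~C -> C = False -> True = True
A & A = True & True = True
C & A = True & True = True
(A & A) & (C & A) = True & True = True
A -> C = True -> True = True
((A & A) & (C & A)) | (A -> C) = True | True = True
(~C -> C) <-> (((A & A) & (C & A)) | (A -> C)) = True <-> True = True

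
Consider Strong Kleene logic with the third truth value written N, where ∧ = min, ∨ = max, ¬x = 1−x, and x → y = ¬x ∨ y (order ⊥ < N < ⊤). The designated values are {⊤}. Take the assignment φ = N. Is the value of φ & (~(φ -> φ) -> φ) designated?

No

φ -> φ = N -> N = N
~(φ -> φ) = ~N = N
~(φ -> φ) -> φ = N -> N = N
φ & (~(φ -> φ) -> φ) = N & N = N
N ∉ {⊤}.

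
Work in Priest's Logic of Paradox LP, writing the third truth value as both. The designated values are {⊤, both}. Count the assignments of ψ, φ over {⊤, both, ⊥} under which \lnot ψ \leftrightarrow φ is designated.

Of the 9 assignments, 7 give a value in {⊤, both}.

7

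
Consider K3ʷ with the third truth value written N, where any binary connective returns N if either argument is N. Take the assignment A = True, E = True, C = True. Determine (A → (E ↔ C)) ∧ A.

E ↔ C = True ↔ True = True
A → (E ↔ C) = True → True = True
(A → (E ↔ C)) ∧ A = True ∧ True = True

True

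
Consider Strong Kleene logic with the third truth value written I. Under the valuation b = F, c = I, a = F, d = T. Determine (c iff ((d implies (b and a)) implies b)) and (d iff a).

F

b and a = F and F = F
d implies (b and a) = T implies F = F
(d implies (b and a)) implies b = F implies F = T
c iff ((d implies (b and a)) implies b) = I iff T = I
d iff a = T iff F = F
(c iff ((d implies (b and a)) implies b)) and (d iff a) = I and F = F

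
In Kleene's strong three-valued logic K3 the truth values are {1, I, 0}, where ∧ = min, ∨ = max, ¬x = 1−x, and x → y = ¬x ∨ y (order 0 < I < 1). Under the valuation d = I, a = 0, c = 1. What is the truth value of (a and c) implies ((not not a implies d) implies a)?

a and c = 0 and 1 = 0
not a = not 0 = 1
not not a = not 1 = 0
not not a implies d = 0 implies I = 1  [not 0 or I]
(not not a implies d) implies a = 1 implies 0 = 0
(a and c) implies ((not not a implies d) implies a) = 0 implies 0 = 1

1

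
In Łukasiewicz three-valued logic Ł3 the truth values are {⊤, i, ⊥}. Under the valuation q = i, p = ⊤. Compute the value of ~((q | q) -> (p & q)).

⊥

q | q = i | i = i
p & q = ⊤ & i = i
(q | q) -> (p & q) = i -> i = ⊤  [min(1, 1−½+½)]
~((q | q) -> (p & q)) = ~⊤ = ⊥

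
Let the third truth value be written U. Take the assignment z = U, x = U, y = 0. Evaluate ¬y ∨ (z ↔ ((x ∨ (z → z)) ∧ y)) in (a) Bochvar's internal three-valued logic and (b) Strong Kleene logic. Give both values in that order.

In Bochvar's internal three-valued logic: ¬y = ¬0 = 1
z → z = U → U = U
x ∨ (z → z) = U ∨ U = U
(x ∨ (z → z)) ∧ y = U ∧ 0 = U
z ↔ ((x ∨ (z → z)) ∧ y) = U ↔ U = U
¬y ∨ (z ↔ ((x ∨ (z → z)) ∧ y)) = 1 ∨ U = U
In Strong Kleene logic: ¬y = ¬0 = 1
z → z = U → U = U  [¬U ∨ U]
x ∨ (z → z) = U ∨ U = U
(x ∨ (z → z)) ∧ y = U ∧ 0 = 0
z ↔ ((x ∨ (z → z)) ∧ y) = U ↔ 0 = U
¬y ∨ (z ↔ ((x ∨ (z → z)) ∧ y)) = 1 ∨ U = 1
They differ because Bochvar's internal three-valued logic and Strong Kleene logic treat U differently under the binary connectives.

U; 1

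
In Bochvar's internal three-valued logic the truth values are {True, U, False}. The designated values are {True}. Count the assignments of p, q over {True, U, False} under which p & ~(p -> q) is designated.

Designated under: (p=True, q=False).

1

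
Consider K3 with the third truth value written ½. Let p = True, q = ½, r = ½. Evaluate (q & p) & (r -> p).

q & p = ½ & True = ½
r -> p = ½ -> True = True  [~½ | True]
(q & p) & (r -> p) = ½ & True = ½

½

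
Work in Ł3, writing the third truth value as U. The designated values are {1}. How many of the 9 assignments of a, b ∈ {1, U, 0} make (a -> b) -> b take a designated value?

Of the 9 assignments, 5 give a value in {1}.

5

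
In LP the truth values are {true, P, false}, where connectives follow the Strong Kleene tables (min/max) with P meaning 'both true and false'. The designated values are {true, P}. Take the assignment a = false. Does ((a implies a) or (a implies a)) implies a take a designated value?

a implies a = false implies false = true
a implies a = false implies false = true
(a implies a) or (a implies a) = true or true = true
((a implies a) or (a implies a)) implies a = true implies false = false
false ∉ {true, P}.

No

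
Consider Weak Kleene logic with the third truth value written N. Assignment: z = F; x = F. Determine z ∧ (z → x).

z → x = F → F = T
z ∧ (z → x) = F ∧ T = F

F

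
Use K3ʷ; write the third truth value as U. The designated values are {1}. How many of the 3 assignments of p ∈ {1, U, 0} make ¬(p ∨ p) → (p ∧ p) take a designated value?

p=1: 1 ✓
p=U: U ·
p=0: 0 ·

1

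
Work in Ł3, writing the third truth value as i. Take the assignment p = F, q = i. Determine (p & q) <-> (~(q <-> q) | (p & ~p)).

p & q = F & i = F
q <-> q = i <-> i = T
~(q <-> q) = ~T = F
~p = ~F = T
p & ~p = F & T = F
~(q <-> q) | (p & ~p) = F | F = F
(p & q) <-> (~(q <-> q) | (p & ~p)) = F <-> F = T

T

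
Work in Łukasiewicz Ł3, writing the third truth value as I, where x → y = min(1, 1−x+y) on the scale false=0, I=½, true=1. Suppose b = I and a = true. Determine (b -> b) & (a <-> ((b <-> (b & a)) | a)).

b -> b = I -> I = true  [min(1, 1−½+½)]
b & a = I & true = I
b <-> (b & a) = I <-> I = true
(b <-> (b & a)) | a = true | true = true
a <-> ((b <-> (b & a)) | a) = true <-> true = true
(b -> b) & (a <-> ((b <-> (b & a)) | a)) = true & true = true

true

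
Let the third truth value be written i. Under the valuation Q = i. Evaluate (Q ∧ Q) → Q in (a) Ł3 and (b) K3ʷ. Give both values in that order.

T; i

In Ł3: Q ∧ Q = i ∧ i = i
(Q ∧ Q) → Q = i → i = T
In K3ʷ: Q ∧ Q = i ∧ i = i
(Q ∧ Q) → Q = i → i = i
They differ because Ł3 and K3ʷ treat i differently under the binary connectives.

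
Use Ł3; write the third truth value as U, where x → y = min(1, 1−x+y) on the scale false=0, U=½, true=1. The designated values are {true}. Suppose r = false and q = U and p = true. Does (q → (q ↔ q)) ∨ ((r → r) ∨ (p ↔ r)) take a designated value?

Yes

q ↔ q = U ↔ U = true  [1 − |½−½|]
q → (q ↔ q) = U → true = true
r → r = false → false = true
p ↔ r = true ↔ false = false
(r → r) ∨ (p ↔ r) = true ∨ false = true
(q → (q ↔ q)) ∨ ((r → r) ∨ (p ↔ r)) = true ∨ true = true
true ∈ {true}.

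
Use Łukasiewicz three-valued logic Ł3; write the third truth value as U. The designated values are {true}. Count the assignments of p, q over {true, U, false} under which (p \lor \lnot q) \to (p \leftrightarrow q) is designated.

6

Of the 9 assignments, 6 give a value in {true}.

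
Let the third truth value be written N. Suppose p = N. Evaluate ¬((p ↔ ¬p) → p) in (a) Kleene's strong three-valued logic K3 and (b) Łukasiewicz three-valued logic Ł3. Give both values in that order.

In Kleene's strong three-valued logic K3: ¬p = ¬N = N
p ↔ ¬p = N ↔ N = N
(p ↔ ¬p) → p = N → N = N  [¬N ∨ N]
¬((p ↔ ¬p) → p) = ¬N = N
In Łukasiewicz three-valued logic Ł3: ¬p = ¬N = N
p ↔ ¬p = N ↔ N = true
(p ↔ ¬p) → p = true → N = N
¬((p ↔ ¬p) → p) = ¬N = N

N; N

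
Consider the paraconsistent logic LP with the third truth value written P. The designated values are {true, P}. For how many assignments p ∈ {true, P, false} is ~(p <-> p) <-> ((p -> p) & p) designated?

p=true: false ·
p=P: P ✓
p=false: true ✓

2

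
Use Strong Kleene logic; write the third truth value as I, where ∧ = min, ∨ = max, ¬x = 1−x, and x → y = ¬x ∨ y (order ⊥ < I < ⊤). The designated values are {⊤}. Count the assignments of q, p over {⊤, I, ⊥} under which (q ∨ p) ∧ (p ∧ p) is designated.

Designated under: (q=⊤, p=⊤); (q=I, p=⊤); (q=⊥, p=⊤).

3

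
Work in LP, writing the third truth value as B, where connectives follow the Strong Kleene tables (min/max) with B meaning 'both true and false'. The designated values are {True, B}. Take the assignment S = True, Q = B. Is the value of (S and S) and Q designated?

S and S = True and True = True
(S and S) and Q = True and B = B
B ∈ {True, B}.

Yes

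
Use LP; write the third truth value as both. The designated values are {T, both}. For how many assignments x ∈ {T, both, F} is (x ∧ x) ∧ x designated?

2

x=T: T ✓
x=both: both ✓
x=F: F ·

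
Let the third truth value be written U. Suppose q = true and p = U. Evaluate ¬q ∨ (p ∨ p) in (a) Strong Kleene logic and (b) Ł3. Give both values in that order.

U; U

In Strong Kleene logic: ¬q = ¬true = false
p ∨ p = U ∨ U = U
¬q ∨ (p ∨ p) = false ∨ U = U
In Ł3: ¬q = ¬true = false
p ∨ p = U ∨ U = U
¬q ∨ (p ∨ p) = false ∨ U = U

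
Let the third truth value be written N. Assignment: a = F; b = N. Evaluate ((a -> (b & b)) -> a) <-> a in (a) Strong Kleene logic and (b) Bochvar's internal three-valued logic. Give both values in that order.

In Strong Kleene logic: b & b = N & N = N
a -> (b & b) = F -> N = T
(a -> (b & b)) -> a = T -> F = F
((a -> (b & b)) -> a) <-> a = F <-> F = T
In Bochvar's internal three-valued logic: b & b = N & N = N
a -> (b & b) = F -> N = N  [any arg is the third value ⇒ result is the third value]
(a -> (b & b)) -> a = N -> F = N
((a -> (b & b)) -> a) <-> a = N <-> F = N
They differ because Strong Kleene logic and Bochvar's internal three-valued logic treat N differently under the binary connectives.

T; N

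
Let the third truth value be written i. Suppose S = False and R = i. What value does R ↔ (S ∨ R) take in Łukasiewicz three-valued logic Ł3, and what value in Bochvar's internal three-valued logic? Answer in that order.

True; i

In Łukasiewicz three-valued logic Ł3: S ∨ R = False ∨ i = i
R ↔ (S ∨ R) = i ↔ i = True  [1 − |½−½|]
In Bochvar's internal three-valued logic: S ∨ R = False ∨ i = i
R ↔ (S ∨ R) = i ↔ i = i
They differ because Łukasiewicz three-valued logic Ł3 and Bochvar's internal three-valued logic treat i differently under the binary connectives.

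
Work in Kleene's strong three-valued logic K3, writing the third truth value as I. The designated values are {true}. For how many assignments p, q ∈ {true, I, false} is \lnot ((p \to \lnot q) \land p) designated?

4

Designated under: (p=true, q=true); (p=false, q=true); (p=false, q=I); (p=false, q=false).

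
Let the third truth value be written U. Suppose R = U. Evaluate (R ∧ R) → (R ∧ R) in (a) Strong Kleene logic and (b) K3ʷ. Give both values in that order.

In Strong Kleene logic: R ∧ R = U ∧ U = U
R ∧ R = U ∧ U = U
(R ∧ R) → (R ∧ R) = U → U = U  [¬U ∨ U]
In K3ʷ: R ∧ R = U ∧ U = U
R ∧ R = U ∧ U = U
(R ∧ R) → (R ∧ R) = U → U = U

U; U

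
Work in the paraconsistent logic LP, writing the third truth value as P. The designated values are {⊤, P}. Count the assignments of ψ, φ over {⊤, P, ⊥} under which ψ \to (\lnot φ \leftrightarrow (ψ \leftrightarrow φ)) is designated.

7

Of the 9 assignments, 7 give a value in {⊤, P}.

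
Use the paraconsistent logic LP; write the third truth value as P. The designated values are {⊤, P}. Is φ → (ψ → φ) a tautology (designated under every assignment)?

Every assignment of φ, ψ over {⊤, P, ⊥} gives a value in {⊤, P}.
In particular, with φ=P, ψ=P: φ → (ψ → φ) = P.

Yes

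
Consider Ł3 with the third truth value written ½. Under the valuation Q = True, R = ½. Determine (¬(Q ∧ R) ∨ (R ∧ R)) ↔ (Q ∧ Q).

Q ∧ R = True ∧ ½ = ½
¬(Q ∧ R) = ¬½ = ½
R ∧ R = ½ ∧ ½ = ½
¬(Q ∧ R) ∨ (R ∧ R) = ½ ∨ ½ = ½
Q ∧ Q = True ∧ True = True
(¬(Q ∧ R) ∨ (R ∧ R)) ↔ (Q ∧ Q) = ½ ↔ True = ½  [1 − |½−1|]

½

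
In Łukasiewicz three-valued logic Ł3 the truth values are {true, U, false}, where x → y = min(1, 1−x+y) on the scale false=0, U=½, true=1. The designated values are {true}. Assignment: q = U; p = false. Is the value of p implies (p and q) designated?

Yes

p and q = false and U = false
p implies (p and q) = false implies false = true
true ∈ {true}.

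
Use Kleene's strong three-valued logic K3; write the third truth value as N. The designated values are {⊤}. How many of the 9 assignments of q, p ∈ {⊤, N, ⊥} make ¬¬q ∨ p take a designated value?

5

Of the 9 assignments, 5 give a value in {⊤}.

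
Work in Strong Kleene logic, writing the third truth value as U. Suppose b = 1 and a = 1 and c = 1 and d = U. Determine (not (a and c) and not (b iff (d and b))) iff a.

0

a and c = 1 and 1 = 1
not (a and c) = not 1 = 0
d and b = U and 1 = U
b iff (d and b) = 1 iff U = U
not (b iff (d and b)) = not U = U
not (a and c) and not (b iff (d and b)) = 0 and U = 0
(not (a and c) and not (b iff (d and b))) iff a = 0 iff 1 = 0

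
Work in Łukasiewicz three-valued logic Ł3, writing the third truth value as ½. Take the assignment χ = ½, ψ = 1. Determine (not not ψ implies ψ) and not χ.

½

not ψ = not 1 = 0
not not ψ = not 0 = 1
not not ψ implies ψ = 1 implies 1 = 1
not χ = not ½ = ½
(not not ψ implies ψ) and not χ = 1 and ½ = ½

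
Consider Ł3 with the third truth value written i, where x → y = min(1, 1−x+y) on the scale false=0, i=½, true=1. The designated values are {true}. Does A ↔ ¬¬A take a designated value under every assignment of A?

Yes

Every assignment of A over {true, i, false} gives a value in {true}.
In particular, with A=i: A ↔ ¬¬A = true.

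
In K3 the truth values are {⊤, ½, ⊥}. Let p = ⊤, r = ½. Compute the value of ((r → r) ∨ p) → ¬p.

⊥

r → r = ½ → ½ = ½
(r → r) ∨ p = ½ ∨ ⊤ = ⊤
¬p = ¬⊤ = ⊥
((r → r) ∨ p) → ¬p = ⊤ → ⊥ = ⊥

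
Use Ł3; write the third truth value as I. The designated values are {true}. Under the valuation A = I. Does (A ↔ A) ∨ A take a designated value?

Yes

A ↔ A = I ↔ I = true
(A ↔ A) ∨ A = true ∨ I = true
true ∈ {true}.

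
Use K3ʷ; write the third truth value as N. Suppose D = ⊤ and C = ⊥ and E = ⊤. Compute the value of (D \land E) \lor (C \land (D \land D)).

D \land E = ⊤ \land ⊤ = ⊤
D \land D = ⊤ \land ⊤ = ⊤
C \land (D \land D) = ⊥ \land ⊤ = ⊥
(D \land E) \lor (C \land (D \land D)) = ⊤ \lor ⊥ = ⊤

⊤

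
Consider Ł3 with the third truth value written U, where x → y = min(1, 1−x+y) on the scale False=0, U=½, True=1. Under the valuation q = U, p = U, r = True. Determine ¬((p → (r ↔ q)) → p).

r ↔ q = True ↔ U = U  [1 − |1−½|]
p → (r ↔ q) = U → U = True
(p → (r ↔ q)) → p = True → U = U
¬((p → (r ↔ q)) → p) = ¬U = U

U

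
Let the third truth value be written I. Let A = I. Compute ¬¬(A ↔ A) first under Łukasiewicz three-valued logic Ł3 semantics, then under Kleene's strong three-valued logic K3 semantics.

In Łukasiewicz three-valued logic Ł3: A ↔ A = I ↔ I = 1
¬(A ↔ A) = ¬1 = 0
¬¬(A ↔ A) = ¬0 = 1
In Kleene's strong three-valued logic K3: A ↔ A = I ↔ I = I
¬(A ↔ A) = ¬I = I
¬¬(A ↔ A) = ¬I = I
They differ because Łukasiewicz three-valued logic Ł3 and Kleene's strong three-valued logic K3 treat I differently under implication.

1; I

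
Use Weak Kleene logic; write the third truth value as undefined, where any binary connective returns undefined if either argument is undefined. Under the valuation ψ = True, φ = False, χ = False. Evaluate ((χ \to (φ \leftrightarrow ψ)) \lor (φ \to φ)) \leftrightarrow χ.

φ \leftrightarrow ψ = False \leftrightarrow True = False
χ \to (φ \leftrightarrow ψ) = False \to False = True
φ \to φ = False \to False = True
(χ \to (φ \leftrightarrow ψ)) \lor (φ \to φ) = True \lor True = True
((χ \to (φ \leftrightarrow ψ)) \lor (φ \to φ)) \leftrightarrow χ = True \leftrightarrow False = False

False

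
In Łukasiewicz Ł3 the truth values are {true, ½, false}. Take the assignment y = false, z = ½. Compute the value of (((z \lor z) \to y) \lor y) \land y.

false

z \lor z = ½ \lor ½ = ½
(z \lor z) \to y = ½ \to false = ½  [min(1, 1−½+0)]
((z \lor z) \to y) \lor y = ½ \lor false = ½
(((z \lor z) \to y) \lor y) \land y = ½ \land false = false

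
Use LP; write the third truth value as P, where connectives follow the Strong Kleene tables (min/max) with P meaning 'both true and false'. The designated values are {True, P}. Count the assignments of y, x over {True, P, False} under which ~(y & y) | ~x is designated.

8

Of the 9 assignments, 8 give a value in {True, P}.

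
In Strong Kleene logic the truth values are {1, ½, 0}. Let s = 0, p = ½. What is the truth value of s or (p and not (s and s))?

s and s = 0 and 0 = 0
not (s and s) = not 0 = 1
p and not (s and s) = ½ and 1 = ½
s or (p and not (s and s)) = 0 or ½ = ½

½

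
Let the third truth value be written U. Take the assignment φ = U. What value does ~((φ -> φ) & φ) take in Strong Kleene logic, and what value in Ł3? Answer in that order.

In Strong Kleene logic: φ -> φ = U -> U = U  [~U | U]
(φ -> φ) & φ = U & U = U
~((φ -> φ) & φ) = ~U = U
In Ł3: φ -> φ = U -> U = T  [min(1, 1−½+½)]
(φ -> φ) & φ = T & U = U
~((φ -> φ) & φ) = ~U = U

U; U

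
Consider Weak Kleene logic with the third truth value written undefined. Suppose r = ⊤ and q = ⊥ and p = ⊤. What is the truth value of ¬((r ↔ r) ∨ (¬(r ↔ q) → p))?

⊥

r ↔ r = ⊤ ↔ ⊤ = ⊤
r ↔ q = ⊤ ↔ ⊥ = ⊥
¬(r ↔ q) = ¬⊥ = ⊤
¬(r ↔ q) → p = ⊤ → ⊤ = ⊤
(r ↔ r) ∨ (¬(r ↔ q) → p) = ⊤ ∨ ⊤ = ⊤
¬((r ↔ r) ∨ (¬(r ↔ q) → p)) = ¬⊤ = ⊥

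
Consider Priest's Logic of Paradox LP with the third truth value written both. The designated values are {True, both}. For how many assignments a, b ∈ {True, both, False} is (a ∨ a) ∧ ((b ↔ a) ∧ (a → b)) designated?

5

Of the 9 assignments, 5 give a value in {True, both}.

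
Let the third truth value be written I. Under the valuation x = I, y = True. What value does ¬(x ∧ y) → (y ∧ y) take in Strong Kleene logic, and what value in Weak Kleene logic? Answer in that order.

In Strong Kleene logic: x ∧ y = I ∧ True = I
¬(x ∧ y) = ¬I = I
y ∧ y = True ∧ True = True
¬(x ∧ y) → (y ∧ y) = I → True = True  [¬I ∨ True]
In Weak Kleene logic: x ∧ y = I ∧ True = I
¬(x ∧ y) = ¬I = I
y ∧ y = True ∧ True = True
¬(x ∧ y) → (y ∧ y) = I → True = I  [any arg is the third value ⇒ result is the third value]
They differ because Strong Kleene logic and Weak Kleene logic treat I differently under the binary connectives.

True; I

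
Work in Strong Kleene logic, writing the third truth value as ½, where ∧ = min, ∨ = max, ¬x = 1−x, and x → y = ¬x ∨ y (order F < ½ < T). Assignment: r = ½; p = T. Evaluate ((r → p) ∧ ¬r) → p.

T

r → p = ½ → T = T  [¬½ ∨ T]
¬r = ¬½ = ½
(r → p) ∧ ¬r = T ∧ ½ = ½
((r → p) ∧ ¬r) → p = ½ → T = T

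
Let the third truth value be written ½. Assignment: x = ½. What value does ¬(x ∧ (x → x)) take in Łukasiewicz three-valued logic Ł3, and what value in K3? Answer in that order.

In Łukasiewicz three-valued logic Ł3: x → x = ½ → ½ = ⊤  [min(1, 1−½+½)]
x ∧ (x → x) = ½ ∧ ⊤ = ½
¬(x ∧ (x → x)) = ¬½ = ½
In K3: x → x = ½ → ½ = ½
x ∧ (x → x) = ½ ∧ ½ = ½
¬(x ∧ (x → x)) = ¬½ = ½

½; ½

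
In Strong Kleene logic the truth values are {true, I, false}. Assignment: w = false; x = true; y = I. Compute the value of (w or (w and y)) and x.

false

w and y = false and I = false
w or (w and y) = false or false = false
(w or (w and y)) and x = false and true = false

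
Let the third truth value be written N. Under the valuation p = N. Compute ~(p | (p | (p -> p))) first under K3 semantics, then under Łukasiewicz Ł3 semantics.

N; ⊥

In K3: p -> p = N -> N = N  [~N | N]
p | (p -> p) = N | N = N
p | (p | (p -> p)) = N | N = N
~(p | (p | (p -> p))) = ~N = N
In Łukasiewicz Ł3: p -> p = N -> N = ⊤  [min(1, 1−½+½)]
p | (p -> p) = N | ⊤ = ⊤
p | (p | (p -> p)) = N | ⊤ = ⊤
~(p | (p | (p -> p))) = ~⊤ = ⊥
They differ because K3 and Łukasiewicz Ł3 treat N differently under implication.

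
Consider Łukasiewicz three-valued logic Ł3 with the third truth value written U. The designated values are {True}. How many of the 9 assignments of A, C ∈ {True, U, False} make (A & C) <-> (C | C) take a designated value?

Of the 9 assignments, 6 give a value in {True}.

6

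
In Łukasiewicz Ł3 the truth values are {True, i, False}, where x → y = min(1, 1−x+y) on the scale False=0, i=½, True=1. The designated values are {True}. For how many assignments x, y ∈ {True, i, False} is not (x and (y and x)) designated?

Of the 9 assignments, 5 give a value in {True}.

5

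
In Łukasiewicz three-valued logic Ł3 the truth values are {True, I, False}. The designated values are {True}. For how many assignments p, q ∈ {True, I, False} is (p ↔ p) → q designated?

3

Designated under: (p=True, q=True); (p=I, q=True); (p=False, q=True).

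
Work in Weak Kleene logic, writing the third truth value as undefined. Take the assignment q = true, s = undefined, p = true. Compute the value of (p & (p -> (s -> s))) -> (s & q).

s -> s = undefined -> undefined = undefined  [any arg is the third value ⇒ result is the third value]
p -> (s -> s) = true -> undefined = undefined
p & (p -> (s -> s)) = true & undefined = undefined
s & q = undefined & true = undefined
(p & (p -> (s -> s))) -> (s & q) = undefined -> undefined = undefined

undefined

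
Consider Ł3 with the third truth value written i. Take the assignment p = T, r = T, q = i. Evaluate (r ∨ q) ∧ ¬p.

F

r ∨ q = T ∨ i = T
¬p = ¬T = F
(r ∨ q) ∧ ¬p = T ∧ F = F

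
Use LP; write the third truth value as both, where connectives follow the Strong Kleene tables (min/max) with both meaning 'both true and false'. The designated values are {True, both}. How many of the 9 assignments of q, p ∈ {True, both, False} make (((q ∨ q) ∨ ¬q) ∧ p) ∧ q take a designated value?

Designated under: (q=True, p=True); (q=True, p=both); (q=both, p=True); (q=both, p=both).

4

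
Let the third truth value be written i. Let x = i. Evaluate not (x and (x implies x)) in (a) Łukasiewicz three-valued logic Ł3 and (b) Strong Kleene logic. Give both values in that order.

In Łukasiewicz three-valued logic Ł3: x implies x = i implies i = True  [min(1, 1−½+½)]
x and (x implies x) = i and True = i
not (x and (x implies x)) = not i = i
In Strong Kleene logic: x implies x = i implies i = i
x and (x implies x) = i and i = i
not (x and (x implies x)) = not i = i

i; i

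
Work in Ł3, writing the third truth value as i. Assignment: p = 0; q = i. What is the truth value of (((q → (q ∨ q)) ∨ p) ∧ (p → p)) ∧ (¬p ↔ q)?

i

q ∨ q = i ∨ i = i
q → (q ∨ q) = i → i = 1  [min(1, 1−½+½)]
(q → (q ∨ q)) ∨ p = 1 ∨ 0 = 1
p → p = 0 → 0 = 1
((q → (q ∨ q)) ∨ p) ∧ (p → p) = 1 ∧ 1 = 1
¬p = ¬0 = 1
¬p ↔ q = 1 ↔ i = i
(((q → (q ∨ q)) ∨ p) ∧ (p → p)) ∧ (¬p ↔ q) = 1 ∧ i = i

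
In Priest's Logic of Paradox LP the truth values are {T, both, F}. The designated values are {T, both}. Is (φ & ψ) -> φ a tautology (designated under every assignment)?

Yes

Every assignment of φ, ψ over {T, both, F} gives a value in {T, both}.
In particular, with φ=both, ψ=both: (φ & ψ) -> φ = both.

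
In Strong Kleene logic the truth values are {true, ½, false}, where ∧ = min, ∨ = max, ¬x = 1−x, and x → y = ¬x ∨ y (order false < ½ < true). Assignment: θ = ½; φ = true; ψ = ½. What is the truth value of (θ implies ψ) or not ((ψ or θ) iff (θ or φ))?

½

θ implies ψ = ½ implies ½ = ½  [not ½ or ½]
ψ or θ = ½ or ½ = ½
θ or φ = ½ or true = true
(ψ or θ) iff (θ or φ) = ½ iff true = ½
not ((ψ or θ) iff (θ or φ)) = not ½ = ½
(θ implies ψ) or not ((ψ or θ) iff (θ or φ)) = ½ or ½ = ½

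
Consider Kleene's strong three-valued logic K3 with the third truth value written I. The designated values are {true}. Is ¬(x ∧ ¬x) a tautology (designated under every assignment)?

No

Countermodel: x=I gives I, which is not designated.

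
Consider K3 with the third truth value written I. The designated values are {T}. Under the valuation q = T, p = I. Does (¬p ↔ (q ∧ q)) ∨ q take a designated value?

Yes

¬p = ¬I = I
q ∧ q = T ∧ T = T
¬p ↔ (q ∧ q) = I ↔ T = I
(¬p ↔ (q ∧ q)) ∨ q = I ∨ T = T
T ∈ {T}.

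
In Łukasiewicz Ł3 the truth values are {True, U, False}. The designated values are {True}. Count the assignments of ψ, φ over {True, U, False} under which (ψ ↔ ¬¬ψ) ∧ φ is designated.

Designated under: (ψ=True, φ=True); (ψ=U, φ=True); (ψ=False, φ=True).

3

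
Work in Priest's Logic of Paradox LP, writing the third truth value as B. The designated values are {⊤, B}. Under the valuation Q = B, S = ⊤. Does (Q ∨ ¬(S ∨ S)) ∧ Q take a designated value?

S ∨ S = ⊤ ∨ ⊤ = ⊤
¬(S ∨ S) = ¬⊤ = ⊥
Q ∨ ¬(S ∨ S) = B ∨ ⊥ = B
(Q ∨ ¬(S ∨ S)) ∧ Q = B ∧ B = B
B ∈ {⊤, B}.

Yes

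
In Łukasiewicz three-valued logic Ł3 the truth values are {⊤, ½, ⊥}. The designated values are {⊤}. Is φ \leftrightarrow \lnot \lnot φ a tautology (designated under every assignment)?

Yes

Every assignment of φ over {⊤, ½, ⊥} gives a value in {⊤}.
In particular, with φ=½: φ \leftrightarrow \lnot \lnot φ = ⊤.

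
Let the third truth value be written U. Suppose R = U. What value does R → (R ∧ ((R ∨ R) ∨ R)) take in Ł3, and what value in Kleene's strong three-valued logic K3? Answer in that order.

In Ł3: R ∨ R = U ∨ U = U
(R ∨ R) ∨ R = U ∨ U = U
R ∧ ((R ∨ R) ∨ R) = U ∧ U = U
R → (R ∧ ((R ∨ R) ∨ R)) = U → U = True
In Kleene's strong three-valued logic K3: R ∨ R = U ∨ U = U
(R ∨ R) ∨ R = U ∨ U = U
R ∧ ((R ∨ R) ∨ R) = U ∧ U = U
R → (R ∧ ((R ∨ R) ∨ R)) = U → U = U
They differ because Ł3 and Kleene's strong three-valued logic K3 treat U differently under implication.

True; U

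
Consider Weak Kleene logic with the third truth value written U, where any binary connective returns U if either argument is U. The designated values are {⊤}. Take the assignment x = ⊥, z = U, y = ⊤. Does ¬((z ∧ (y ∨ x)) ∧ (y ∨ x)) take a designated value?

y ∨ x = ⊤ ∨ ⊥ = ⊤
z ∧ (y ∨ x) = U ∧ ⊤ = U
y ∨ x = ⊤ ∨ ⊥ = ⊤
(z ∧ (y ∨ x)) ∧ (y ∨ x) = U ∧ ⊤ = U
¬((z ∧ (y ∨ x)) ∧ (y ∨ x)) = ¬U = U
U ∉ {⊤}.

No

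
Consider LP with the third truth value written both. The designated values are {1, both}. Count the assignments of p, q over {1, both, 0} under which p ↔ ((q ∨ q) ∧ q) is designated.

7

Of the 9 assignments, 7 give a value in {1, both}.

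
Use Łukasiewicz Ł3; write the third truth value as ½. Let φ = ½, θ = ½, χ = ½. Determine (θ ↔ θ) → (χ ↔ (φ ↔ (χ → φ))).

θ ↔ θ = ½ ↔ ½ = true  [1 − |½−½|]
χ → φ = ½ → ½ = true
φ ↔ (χ → φ) = ½ ↔ true = ½
χ ↔ (φ ↔ (χ → φ)) = ½ ↔ ½ = true
(θ ↔ θ) → (χ ↔ (φ ↔ (χ → φ))) = true → true = true

true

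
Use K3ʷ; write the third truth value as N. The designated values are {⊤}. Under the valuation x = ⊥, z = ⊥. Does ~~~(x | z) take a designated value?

x | z = ⊥ | ⊥ = ⊥
~(x | z) = ~⊥ = ⊤
~~(x | z) = ~⊤ = ⊥
~~~(x | z) = ~⊥ = ⊤
⊤ ∈ {⊤}.

Yes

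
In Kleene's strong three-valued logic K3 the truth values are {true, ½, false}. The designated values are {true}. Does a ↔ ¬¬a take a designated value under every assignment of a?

No

Countermodel: a=½ gives ½, which is not designated.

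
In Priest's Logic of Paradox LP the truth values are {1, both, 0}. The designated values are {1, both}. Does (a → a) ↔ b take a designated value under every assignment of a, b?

Countermodel: a=1, b=0 gives 0, which is not designated.

No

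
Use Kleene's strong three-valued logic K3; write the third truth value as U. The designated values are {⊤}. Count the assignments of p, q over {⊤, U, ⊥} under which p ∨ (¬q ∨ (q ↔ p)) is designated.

Of the 9 assignments, 5 give a value in {⊤}.

5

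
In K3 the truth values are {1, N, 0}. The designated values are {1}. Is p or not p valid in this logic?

Countermodel: p=N gives N, which is not designated.

No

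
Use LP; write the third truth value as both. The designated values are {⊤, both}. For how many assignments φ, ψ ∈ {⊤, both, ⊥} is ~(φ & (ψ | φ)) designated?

Of the 9 assignments, 6 give a value in {⊤, both}.

6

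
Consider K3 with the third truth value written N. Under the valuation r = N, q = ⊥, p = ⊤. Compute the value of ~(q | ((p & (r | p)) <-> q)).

r | p = N | ⊤ = ⊤
p & (r | p) = ⊤ & ⊤ = ⊤
(p & (r | p)) <-> q = ⊤ <-> ⊥ = ⊥
q | ((p & (r | p)) <-> q) = ⊥ | ⊥ = ⊥
~(q | ((p & (r | p)) <-> q)) = ~⊥ = ⊤

⊤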